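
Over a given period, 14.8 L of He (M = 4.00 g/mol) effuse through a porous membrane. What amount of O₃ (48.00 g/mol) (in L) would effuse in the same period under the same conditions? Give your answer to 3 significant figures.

Graham's law gives rate_O₃/rate_He = √(M_He/M_O₃) = √(4.00/48.00) = √0.08333 = 0.2887.
So the volume for O₃ is 14.8 × 0.2887 = 4.27 L.

4.27 L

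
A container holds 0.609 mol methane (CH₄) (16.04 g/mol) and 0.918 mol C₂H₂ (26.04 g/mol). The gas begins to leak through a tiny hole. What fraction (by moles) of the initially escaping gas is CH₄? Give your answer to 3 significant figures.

0.458

Rate_i ∝ x_i/√M_i (Graham's law weighted by mole fraction), so the effusate composition follows n_i/√M_i.
x_CH₄(eff) = (n_CH₄/√M_CH₄) / (n_CH₄/√M_CH₄ + n_C₂H₂/√M_C₂H₂)
= (0.609/√16.04) / (0.609/√16.04 + 0.918/√26.04) = 0.1521/(0.1521 + 0.1799) = 0.458.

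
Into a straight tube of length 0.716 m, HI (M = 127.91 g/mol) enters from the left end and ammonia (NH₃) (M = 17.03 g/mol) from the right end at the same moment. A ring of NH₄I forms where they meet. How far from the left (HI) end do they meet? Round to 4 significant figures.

0.1914 m

Distances travelled in equal time are proportional to diffusion rates, so d_HI/d_NH₃ = √(M_NH₃/M_HI) = √(17.03/127.91) = 0.3649.
With d_HI + d_NH₃ = 0.716 m, d_NH₃ = 0.716/(1 + 0.3649) = 0.5246 m.
d_HI = 0.716 − 0.5246 = 0.1914 m.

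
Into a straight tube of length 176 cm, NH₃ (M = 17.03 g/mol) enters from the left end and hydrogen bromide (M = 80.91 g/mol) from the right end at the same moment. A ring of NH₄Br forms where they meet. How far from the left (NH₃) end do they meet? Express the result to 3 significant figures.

Graham's law gives d_NH₃/d_HBr = rate_NH₃/rate_HBr = √(M_HBr/M_NH₃) = √(80.91/17.03) = 2.180.
With d_NH₃ + d_HBr = 176 cm, d_HBr = 176/(1 + 2.180) = 55.35 cm.
d_NH₃ = 176 − 55.35 = 121 cm.

121 cm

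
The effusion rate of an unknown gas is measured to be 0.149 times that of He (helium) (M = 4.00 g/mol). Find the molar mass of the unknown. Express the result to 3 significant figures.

Since effusion rate ∝ 1/√M, rate_X/rate_He = √(M_He/M_X).
0.149 = √(4.00/M_X)
M_X = 4.00 / 0.149² = 4.00 / 0.02220 = 180 g/mol

180 g/mol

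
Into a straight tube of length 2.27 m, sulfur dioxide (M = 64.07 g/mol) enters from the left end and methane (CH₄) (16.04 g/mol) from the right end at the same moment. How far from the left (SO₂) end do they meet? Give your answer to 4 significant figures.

0.7570 m

In equal time, each gas travels a distance ∝ its rate ∝ 1/√M, so d_SO₂/d_CH₄ = √(M_CH₄/M_SO₂) = √(16.04/64.07) = 0.5004.
With d_SO₂ + d_CH₄ = 2.27 m, d_CH₄ = 2.27/(1 + 0.5004) = 1.513 m.
d_SO₂ = 2.27 − 1.513 = 0.7570 m.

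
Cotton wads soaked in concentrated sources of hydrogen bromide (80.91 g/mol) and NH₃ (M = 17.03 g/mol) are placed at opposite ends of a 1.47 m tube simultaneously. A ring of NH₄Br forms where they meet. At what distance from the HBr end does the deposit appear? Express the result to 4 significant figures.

In equal time, each gas travels a distance ∝ its rate ∝ 1/√M, so d_HBr/d_NH₃ = √(M_NH₃/M_HBr) = √(17.03/80.91) = 0.4588.
With d_HBr + d_NH₃ = 1.47 m, d_NH₃ = 1.47/(1 + 0.4588) = 1.008 m.
d_HBr = 1.47 − 1.008 = 0.4623 m.

0.4623 m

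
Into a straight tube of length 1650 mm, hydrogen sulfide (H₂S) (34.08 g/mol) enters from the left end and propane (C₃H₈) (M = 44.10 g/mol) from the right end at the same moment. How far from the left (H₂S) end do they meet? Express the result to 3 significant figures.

878 mm

Distances travelled in equal time are proportional to diffusion rates, so d_H₂S/d_C₃H₈ = √(M_C₃H₈/M_H₂S) = √(44.10/34.08) = 1.138.
With d_H₂S + d_C₃H₈ = 1650 mm, d_C₃H₈ = 1650/(1 + 1.138) = 771.9 mm.
d_H₂S = 1650 − 771.9 = 878 mm.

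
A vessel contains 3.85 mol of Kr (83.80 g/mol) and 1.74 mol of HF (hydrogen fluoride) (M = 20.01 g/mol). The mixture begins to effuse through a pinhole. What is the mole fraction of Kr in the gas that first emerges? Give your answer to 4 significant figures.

0.5195

Each component's effusion rate ∝ (its partial pressure)·(1/√M) ∝ n_i/√M_i.
Mole fraction of Kr in the effusate = (n_Kr/√M_Kr) / (n_Kr/√M_Kr + n_HF/√M_HF)
= (3.85/√83.80) / (3.85/√83.80 + 1.74/√20.01) = 0.4206/(0.4206 + 0.3890) = 0.5195.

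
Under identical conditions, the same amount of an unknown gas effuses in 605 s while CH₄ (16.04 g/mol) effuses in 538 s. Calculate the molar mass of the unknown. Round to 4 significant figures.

20.28 g/mol

From Graham's law, t_X/t_CH₄ = √(M_X/M_CH₄).
605/538 = 1.125 = √(M_X/16.04)
M_X = 16.04 × 1.125² = 16.04 × 1.265 = 20.28 g/mol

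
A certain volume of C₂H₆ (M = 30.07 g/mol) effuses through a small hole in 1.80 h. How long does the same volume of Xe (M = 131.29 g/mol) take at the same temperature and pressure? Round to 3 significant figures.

3.76 h

Using Graham's law: t_Xe/t_C₂H₆ = √(M_Xe/M_C₂H₆) = √(131.29/30.07) = √4.366 = 2.090.
So the time for Xe is 1.80 × 2.090 = 3.76 h.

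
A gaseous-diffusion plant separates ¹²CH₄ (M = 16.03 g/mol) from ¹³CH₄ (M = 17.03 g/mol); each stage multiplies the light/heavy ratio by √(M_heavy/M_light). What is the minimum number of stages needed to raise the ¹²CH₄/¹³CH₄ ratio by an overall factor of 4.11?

Single-stage factor α = √(17.03/16.03), so ln α = ½ ln(1.06238) = 0.03026.
Need α^N ≥ 4.11 ⇒ N ≥ ln(4.11) / ln α = 1.413 / 0.03026 = 46.71.
So at least 47 stages are needed.

47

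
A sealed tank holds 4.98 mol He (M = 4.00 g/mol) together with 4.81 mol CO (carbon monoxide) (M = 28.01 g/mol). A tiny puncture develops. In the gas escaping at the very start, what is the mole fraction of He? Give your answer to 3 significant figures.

The effusion rate of species i is ∝ p_i/√M_i ∝ n_i/√M_i.
Mole fraction of He in the effusate = (n_He/√M_He) / (n_He/√M_He + n_CO/√M_CO)
= (4.98/√4.00) / (4.98/√4.00 + 4.81/√28.01) = 2.490/(2.490 + 0.9088) = 0.733.

0.733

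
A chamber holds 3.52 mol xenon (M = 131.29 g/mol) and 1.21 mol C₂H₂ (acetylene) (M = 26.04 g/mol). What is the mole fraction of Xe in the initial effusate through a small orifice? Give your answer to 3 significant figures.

Each component's effusion rate ∝ (its partial pressure)·(1/√M) ∝ n_i/√M_i.
Mole fraction of Xe in the effusate = (n_Xe/√M_Xe) / (n_Xe/√M_Xe + n_C₂H₂/√M_C₂H₂)
= (3.52/√131.29) / (3.52/√131.29 + 1.21/√26.04) = 0.3072/(0.3072 + 0.2371) = 0.564.

0.564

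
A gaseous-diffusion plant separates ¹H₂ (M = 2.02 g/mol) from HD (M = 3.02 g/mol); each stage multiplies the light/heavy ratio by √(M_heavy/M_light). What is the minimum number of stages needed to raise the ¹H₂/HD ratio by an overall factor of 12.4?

Single-stage factor α = √(3.02/2.02), so ln α = ½ ln(1.49505) = 0.2011.
Need α^N ≥ 12.4 ⇒ N ≥ ln(12.4) / ln α = 2.518 / 0.2011 = 12.52.
Rounding up, N = 13 stages.

13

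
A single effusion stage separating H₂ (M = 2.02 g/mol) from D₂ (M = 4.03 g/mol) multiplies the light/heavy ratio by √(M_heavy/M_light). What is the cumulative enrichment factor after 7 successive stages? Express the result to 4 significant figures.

11.22

Overall factor = α^7 with α = √(4.03/2.02), i.e. (4.03/2.02)^(7/2).
= 1.99505^(7/2) = 11.22.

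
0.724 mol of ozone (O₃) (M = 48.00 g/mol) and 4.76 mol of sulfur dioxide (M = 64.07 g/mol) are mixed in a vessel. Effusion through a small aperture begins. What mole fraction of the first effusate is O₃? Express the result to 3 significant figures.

0.149

Effusion rate of each component ∝ n_i/√M_i (partial pressure × 1/√M).
Mole fraction of O₃ in the effusate = (n_O₃/√M_O₃) / (n_O₃/√M_O₃ + n_SO₂/√M_SO₂)
= (0.724/√48.00) / (0.724/√48.00 + 4.76/√64.07) = 0.1045/(0.1045 + 0.5947) = 0.149.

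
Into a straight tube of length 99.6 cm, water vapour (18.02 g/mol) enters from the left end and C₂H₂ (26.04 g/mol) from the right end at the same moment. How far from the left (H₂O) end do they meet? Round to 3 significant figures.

54.4 cm

Graham's law gives d_H₂O/d_C₂H₂ = rate_H₂O/rate_C₂H₂ = √(M_C₂H₂/M_H₂O) = √(26.04/18.02) = 1.202.
With d_H₂O + d_C₂H₂ = 99.6 cm, d_C₂H₂ = 99.6/(1 + 1.202) = 45.23 cm.
d_H₂O = 99.6 − 45.23 = 54.4 cm.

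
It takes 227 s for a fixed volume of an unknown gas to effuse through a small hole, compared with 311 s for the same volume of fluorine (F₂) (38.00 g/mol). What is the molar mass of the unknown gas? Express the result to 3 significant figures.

20.2 g/mol

From Graham's law, t_X/t_F₂ = √(M_X/M_F₂).
227/311 = 0.7299 = √(M_X/38.00)
M_X = 38.00 × 0.7299² = 38.00 × 0.5328 = 20.2 g/mol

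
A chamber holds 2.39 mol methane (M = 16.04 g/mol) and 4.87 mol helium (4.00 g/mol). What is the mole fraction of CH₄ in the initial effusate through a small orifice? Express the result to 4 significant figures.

The effusion rate of species i is ∝ p_i/√M_i ∝ n_i/√M_i.
Mole fraction of CH₄ in the effusate = (n_CH₄/√M_CH₄) / (n_CH₄/√M_CH₄ + n_He/√M_He)
= (2.39/√16.04) / (2.39/√16.04 + 4.87/√4.00) = 0.5968/(0.5968 + 2.435) = 0.1968.

0.1968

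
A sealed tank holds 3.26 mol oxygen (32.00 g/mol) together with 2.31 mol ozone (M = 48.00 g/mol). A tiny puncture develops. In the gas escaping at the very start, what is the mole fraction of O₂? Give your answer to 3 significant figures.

0.633

The effusion rate of species i is ∝ p_i/√M_i ∝ n_i/√M_i.
Mole fraction of O₂ in the effusate = (n_O₂/√M_O₂) / (n_O₂/√M_O₂ + n_O₃/√M_O₃)
= (3.26/√32.00) / (3.26/√32.00 + 2.31/√48.00) = 0.5763/(0.5763 + 0.3334) = 0.633.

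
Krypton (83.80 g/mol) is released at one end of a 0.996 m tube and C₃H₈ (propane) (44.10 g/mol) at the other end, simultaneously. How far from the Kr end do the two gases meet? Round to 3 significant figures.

0.419 m

In equal time, each gas travels a distance ∝ its rate ∝ 1/√M, so d_Kr/d_C₃H₈ = √(M_C₃H₈/M_Kr) = √(44.10/83.80) = 0.7254.
With d_Kr + d_C₃H₈ = 0.996 m, d_C₃H₈ = 0.996/(1 + 0.7254) = 0.5772 m.
d_Kr = 0.996 − 0.5772 = 0.419 m.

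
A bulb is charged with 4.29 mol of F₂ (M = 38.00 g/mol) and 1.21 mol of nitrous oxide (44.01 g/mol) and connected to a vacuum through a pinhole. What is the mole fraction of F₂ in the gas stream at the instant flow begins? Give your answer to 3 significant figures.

0.792

Rate_i ∝ x_i/√M_i (Graham's law weighted by mole fraction), so the effusate composition follows n_i/√M_i.
x_F₂(eff) = (n_F₂/√M_F₂) / (n_F₂/√M_F₂ + n_N₂O/√M_N₂O)
= (4.29/√38.00) / (4.29/√38.00 + 1.21/√44.01) = 0.6959/(0.6959 + 0.1824) = 0.792.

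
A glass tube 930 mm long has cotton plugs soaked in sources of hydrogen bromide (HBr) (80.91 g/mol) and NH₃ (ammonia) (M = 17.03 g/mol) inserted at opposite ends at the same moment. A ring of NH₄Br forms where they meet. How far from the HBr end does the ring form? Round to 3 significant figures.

292 mm

Distances travelled in equal time are proportional to diffusion rates, so d_HBr/d_NH₃ = √(M_NH₃/M_HBr) = √(17.03/80.91) = 0.4588.
With d_HBr + d_NH₃ = 930 mm, d_NH₃ = 930/(1 + 0.4588) = 637.5 mm.
d_HBr = 930 − 637.5 = 292 mm.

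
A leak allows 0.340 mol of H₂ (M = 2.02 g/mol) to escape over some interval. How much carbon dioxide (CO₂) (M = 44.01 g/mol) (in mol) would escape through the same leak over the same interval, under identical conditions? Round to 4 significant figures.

Graham's law gives rate_CO₂/rate_H₂ = √(M_H₂/M_CO₂) = √(2.02/44.01) = √0.04590 = 0.2142.
So the amount for CO₂ is 0.340 × 0.2142 = 0.07284 mol.

0.07284 mol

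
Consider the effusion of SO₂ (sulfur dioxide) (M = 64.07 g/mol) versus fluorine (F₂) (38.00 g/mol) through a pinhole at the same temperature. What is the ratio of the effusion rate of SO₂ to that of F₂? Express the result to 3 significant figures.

0.770

By Graham's law, rate_SO₂/rate_F₂ = √(M_F₂/M_SO₂) = √(38.00/64.07) = √0.5931 = 0.770.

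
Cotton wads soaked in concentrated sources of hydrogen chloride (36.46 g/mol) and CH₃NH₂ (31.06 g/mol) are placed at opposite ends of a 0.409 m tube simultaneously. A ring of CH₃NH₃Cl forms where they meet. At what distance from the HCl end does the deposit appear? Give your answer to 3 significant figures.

In equal time, each gas travels a distance ∝ its rate ∝ 1/√M, so d_HCl/d_CH₃NH₂ = √(M_CH₃NH₂/M_HCl) = √(31.06/36.46) = 0.9230.
With d_HCl + d_CH₃NH₂ = 0.409 m, d_CH₃NH₂ = 0.409/(1 + 0.9230) = 0.2127 m.
d_HCl = 0.409 − 0.2127 = 0.196 m.

0.196 m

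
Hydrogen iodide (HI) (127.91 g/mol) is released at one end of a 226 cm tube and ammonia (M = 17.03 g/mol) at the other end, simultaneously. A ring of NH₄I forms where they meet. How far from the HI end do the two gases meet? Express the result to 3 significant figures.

The fronts meet when d_HI + d_NH₃ = L with d_HI/d_NH₃ = √(M_NH₃/M_HI) (Graham's law). Here √(M_NH₃/M_HI) = √(17.03/127.91) = 0.3649.
With d_HI + d_NH₃ = 226 cm, d_NH₃ = 226/(1 + 0.3649) = 165.6 cm.
d_HI = 226 − 165.6 = 60.4 cm.

60.4 cm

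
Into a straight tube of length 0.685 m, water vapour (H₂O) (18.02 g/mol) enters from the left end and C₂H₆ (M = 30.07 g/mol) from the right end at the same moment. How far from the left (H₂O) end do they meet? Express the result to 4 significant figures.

In equal time, each gas travels a distance ∝ its rate ∝ 1/√M, so d_H₂O/d_C₂H₆ = √(M_C₂H₆/M_H₂O) = √(30.07/18.02) = 1.292.
With d_H₂O + d_C₂H₆ = 0.685 m, d_C₂H₆ = 0.685/(1 + 1.292) = 0.2989 m.
d_H₂O = 0.685 − 0.2989 = 0.3861 m.

0.3861 m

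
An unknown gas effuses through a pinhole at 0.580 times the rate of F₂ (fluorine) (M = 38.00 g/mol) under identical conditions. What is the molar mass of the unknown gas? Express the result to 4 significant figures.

113.0 g/mol

From Graham's law, rate_X/rate_F₂ = √(M_F₂/M_X).
0.580 = √(38.00/M_X)
M_X = 38.00 / 0.580² = 38.00 / 0.3364 = 113.0 g/mol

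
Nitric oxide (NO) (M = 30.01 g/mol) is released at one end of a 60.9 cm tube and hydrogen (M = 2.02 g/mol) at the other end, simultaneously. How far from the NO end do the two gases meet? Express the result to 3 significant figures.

Distances travelled in equal time are proportional to diffusion rates, so d_NO/d_H₂ = √(M_H₂/M_NO) = √(2.02/30.01) = 0.2594.
With d_NO + d_H₂ = 60.9 cm, d_H₂ = 60.9/(1 + 0.2594) = 48.35 cm.
d_NO = 60.9 − 48.35 = 12.5 cm.

12.5 cm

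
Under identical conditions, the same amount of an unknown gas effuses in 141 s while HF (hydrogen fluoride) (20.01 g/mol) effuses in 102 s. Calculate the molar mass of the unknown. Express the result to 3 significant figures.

38.2 g/mol

By Graham's law, t_X/t_HF = √(M_X/M_HF).
141/102 = 1.382 = √(M_X/20.01)
M_X = 20.01 × 1.382² = 20.01 × 1.911 = 38.2 g/mol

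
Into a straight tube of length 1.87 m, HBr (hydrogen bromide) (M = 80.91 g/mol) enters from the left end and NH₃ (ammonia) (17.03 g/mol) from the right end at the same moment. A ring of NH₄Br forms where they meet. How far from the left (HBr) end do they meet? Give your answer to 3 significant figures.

In equal time, each gas travels a distance ∝ its rate ∝ 1/√M, so d_HBr/d_NH₃ = √(M_NH₃/M_HBr) = √(17.03/80.91) = 0.4588.
With d_HBr + d_NH₃ = 1.87 m, d_NH₃ = 1.87/(1 + 0.4588) = 1.282 m.
d_HBr = 1.87 − 1.282 = 0.588 m.

0.588 m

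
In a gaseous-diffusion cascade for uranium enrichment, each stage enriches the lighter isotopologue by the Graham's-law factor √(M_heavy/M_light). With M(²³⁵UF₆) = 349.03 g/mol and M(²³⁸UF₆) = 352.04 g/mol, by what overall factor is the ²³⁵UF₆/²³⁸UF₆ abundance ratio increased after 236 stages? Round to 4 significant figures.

Each stage multiplies the ratio by α = √(352.04/349.03), so after 236 stages the overall factor is α^236 = (352.04/349.03)^(236/2).
= 1.00862^118 = 2.755.

2.755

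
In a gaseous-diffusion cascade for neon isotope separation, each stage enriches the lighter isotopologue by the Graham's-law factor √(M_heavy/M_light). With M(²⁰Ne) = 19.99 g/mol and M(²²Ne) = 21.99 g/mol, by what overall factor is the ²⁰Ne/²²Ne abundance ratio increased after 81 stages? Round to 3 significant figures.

The single-stage factor is √(M_heavy/M_light), so 81 stages give [√(21.99/19.99)]^81 = (21.99/19.99)^(81/2).
= 1.10005^(81/2) = 47.6.

47.6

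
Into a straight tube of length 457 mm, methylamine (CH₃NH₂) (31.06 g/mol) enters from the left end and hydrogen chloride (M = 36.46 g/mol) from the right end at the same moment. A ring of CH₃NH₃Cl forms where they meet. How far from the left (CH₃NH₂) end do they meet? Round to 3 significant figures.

Graham's law gives d_CH₃NH₂/d_HCl = rate_CH₃NH₂/rate_HCl = √(M_HCl/M_CH₃NH₂) = √(36.46/31.06) = 1.083.
With d_CH₃NH₂ + d_HCl = 457 mm, d_HCl = 457/(1 + 1.083) = 219.3 mm.
d_CH₃NH₂ = 457 − 219.3 = 238 mm.

238 mm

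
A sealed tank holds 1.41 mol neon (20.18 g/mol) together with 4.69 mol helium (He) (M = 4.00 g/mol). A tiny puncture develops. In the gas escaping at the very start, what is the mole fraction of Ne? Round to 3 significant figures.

0.118

Effusion rate of each component ∝ n_i/√M_i (partial pressure × 1/√M).
x_Ne(eff) = (n_Ne/√M_Ne) / (n_Ne/√M_Ne + n_He/√M_He)
= (1.41/√20.18) / (1.41/√20.18 + 4.69/√4.00) = 0.3139/(0.3139 + 2.345) = 0.118.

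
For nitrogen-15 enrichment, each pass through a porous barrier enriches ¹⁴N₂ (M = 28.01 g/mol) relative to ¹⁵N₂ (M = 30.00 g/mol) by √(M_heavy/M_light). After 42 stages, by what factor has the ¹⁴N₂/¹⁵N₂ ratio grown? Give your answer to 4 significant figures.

4.226

Overall factor = α^42 with α = √(30.00/28.01), i.e. (30.00/28.01)^(42/2).
= 1.07105^21 = 4.226.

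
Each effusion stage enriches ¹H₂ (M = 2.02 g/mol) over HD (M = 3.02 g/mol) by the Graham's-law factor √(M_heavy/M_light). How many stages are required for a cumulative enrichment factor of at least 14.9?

14

Single-stage factor α = √(3.02/2.02), so ln α = ½ ln(1.49505) = 0.2011.
Need α^N ≥ 14.9 ⇒ N ≥ ln(14.9) / ln α = 2.701 / 0.2011 = 13.43.
Minimum whole number of stages: N = 14.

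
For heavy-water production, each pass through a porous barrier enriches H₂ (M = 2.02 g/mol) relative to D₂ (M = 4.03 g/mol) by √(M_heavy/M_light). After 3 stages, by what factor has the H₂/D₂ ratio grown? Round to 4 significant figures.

Each stage multiplies the ratio by α = √(4.03/2.02), so after 3 stages the overall factor is α^3 = (4.03/2.02)^(3/2).
= 1.99505^(3/2) = 2.818.

2.818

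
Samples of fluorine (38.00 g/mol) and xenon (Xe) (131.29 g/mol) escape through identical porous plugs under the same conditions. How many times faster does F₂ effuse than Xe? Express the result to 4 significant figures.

1.859

Graham's law gives rate_F₂/rate_Xe = √(M_Xe/M_F₂) = √(131.29/38.00) = √3.455 = 1.859.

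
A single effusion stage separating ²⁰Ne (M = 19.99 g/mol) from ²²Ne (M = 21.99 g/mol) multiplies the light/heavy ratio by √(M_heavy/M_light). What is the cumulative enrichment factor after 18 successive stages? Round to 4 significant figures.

2.359

Each stage multiplies the ratio by α = √(21.99/19.99), so after 18 stages the overall factor is α^18 = (21.99/19.99)^(18/2).
= 1.10005^9 = 2.359.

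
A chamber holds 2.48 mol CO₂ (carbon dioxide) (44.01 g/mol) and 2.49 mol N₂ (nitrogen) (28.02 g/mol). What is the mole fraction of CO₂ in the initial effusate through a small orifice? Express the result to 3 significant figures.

0.443

The effusion rate of species i is ∝ p_i/√M_i ∝ n_i/√M_i.
Mole fraction of CO₂ in the effusate = (n_CO₂/√M_CO₂) / (n_CO₂/√M_CO₂ + n_N₂/√M_N₂)
= (2.48/√44.01) / (2.48/√44.01 + 2.49/√28.02) = 0.3738/(0.3738 + 0.4704) = 0.443.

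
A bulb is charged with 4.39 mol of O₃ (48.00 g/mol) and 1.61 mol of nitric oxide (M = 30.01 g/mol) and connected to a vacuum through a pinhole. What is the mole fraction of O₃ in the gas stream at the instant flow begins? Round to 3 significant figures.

Effusion rate of each component ∝ n_i/√M_i (partial pressure × 1/√M).
Mole fraction of O₃ in the effusate = (n_O₃/√M_O₃) / (n_O₃/√M_O₃ + n_NO/√M_NO)
= (4.39/√48.00) / (4.39/√48.00 + 1.61/√30.01) = 0.6336/(0.6336 + 0.2939) = 0.683.

0.683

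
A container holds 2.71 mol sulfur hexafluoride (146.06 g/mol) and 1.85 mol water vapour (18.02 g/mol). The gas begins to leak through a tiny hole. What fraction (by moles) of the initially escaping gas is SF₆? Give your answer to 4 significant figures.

Each component's effusion rate ∝ (its partial pressure)·(1/√M) ∝ n_i/√M_i.
Mole fraction of SF₆ in the effusate = (n_SF₆/√M_SF₆) / (n_SF₆/√M_SF₆ + n_H₂O/√M_H₂O)
= (2.71/√146.06) / (2.71/√146.06 + 1.85/√18.02) = 0.2242/(0.2242 + 0.4358) = 0.3397.

0.3397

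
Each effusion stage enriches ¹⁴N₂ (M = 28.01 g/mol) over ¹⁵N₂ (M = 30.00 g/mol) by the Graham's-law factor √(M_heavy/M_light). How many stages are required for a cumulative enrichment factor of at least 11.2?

71

With α = √(30.00/28.01) per stage, ln α = ½ ln(1.07105) = 0.03432.
Need α^N ≥ 11.2 ⇒ N ≥ ln(11.2) / ln α = 2.416 / 0.03432 = 70.40.
Rounding up, N = 71 stages.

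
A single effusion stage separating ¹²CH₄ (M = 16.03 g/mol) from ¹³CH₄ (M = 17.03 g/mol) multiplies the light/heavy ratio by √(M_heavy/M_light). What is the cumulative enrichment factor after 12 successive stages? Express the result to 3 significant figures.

Each stage multiplies the ratio by α = √(17.03/16.03), so after 12 stages the overall factor is α^12 = (17.03/16.03)^(12/2).
= 1.06238^6 = 1.44.

1.44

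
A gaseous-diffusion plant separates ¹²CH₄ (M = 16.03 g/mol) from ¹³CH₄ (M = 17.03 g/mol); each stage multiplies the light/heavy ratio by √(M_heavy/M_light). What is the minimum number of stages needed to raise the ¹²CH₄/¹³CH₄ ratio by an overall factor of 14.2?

88

Per stage α = (17.03/16.03)^(1/2) = 1.06238^0.5, giving ln α = 0.03026.
Need α^N ≥ 14.2 ⇒ N ≥ ln(14.2) / ln α = 2.653 / 0.03026 = 87.69.
Rounding up, N = 88 stages.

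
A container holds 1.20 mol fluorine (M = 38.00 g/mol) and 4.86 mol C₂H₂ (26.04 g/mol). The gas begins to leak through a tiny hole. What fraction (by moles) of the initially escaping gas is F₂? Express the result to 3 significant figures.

0.170

Each component's effusion rate ∝ (its partial pressure)·(1/√M) ∝ n_i/√M_i.
Mole fraction of F₂ in the effusate = (n_F₂/√M_F₂) / (n_F₂/√M_F₂ + n_C₂H₂/√M_C₂H₂)
= (1.20/√38.00) / (1.20/√38.00 + 4.86/√26.04) = 0.1947/(0.1947 + 0.9524) = 0.170.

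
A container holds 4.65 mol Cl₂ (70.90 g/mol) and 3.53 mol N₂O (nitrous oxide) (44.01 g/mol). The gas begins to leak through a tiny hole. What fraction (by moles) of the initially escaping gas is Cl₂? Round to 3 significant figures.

0.509

Effusion rate of each component ∝ n_i/√M_i (partial pressure × 1/√M).
x_Cl₂(eff) = (n_Cl₂/√M_Cl₂) / (n_Cl₂/√M_Cl₂ + n_N₂O/√M_N₂O)
= (4.65/√70.90) / (4.65/√70.90 + 3.53/√44.01) = 0.5522/(0.5522 + 0.5321) = 0.509.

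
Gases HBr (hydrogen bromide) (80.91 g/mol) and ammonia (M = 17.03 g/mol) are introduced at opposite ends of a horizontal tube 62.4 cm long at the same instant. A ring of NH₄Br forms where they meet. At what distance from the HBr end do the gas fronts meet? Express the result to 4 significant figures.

19.62 cm

Graham's law gives d_HBr/d_NH₃ = rate_HBr/rate_NH₃ = √(M_NH₃/M_HBr) = √(17.03/80.91) = 0.4588.
With d_HBr + d_NH₃ = 62.4 cm, d_NH₃ = 62.4/(1 + 0.4588) = 42.78 cm.
d_HBr = 62.4 − 42.78 = 19.62 cm.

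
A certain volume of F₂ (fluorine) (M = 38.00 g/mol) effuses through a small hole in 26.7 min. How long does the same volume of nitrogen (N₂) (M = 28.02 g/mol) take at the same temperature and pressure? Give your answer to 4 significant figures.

22.93 min

Since effusion rate ∝ 1/√M, t_N₂/t_F₂ = √(M_N₂/M_F₂) = √(28.02/38.00) = √0.7374 = 0.8587.
So the time for N₂ is 26.7 × 0.8587 = 22.93 min.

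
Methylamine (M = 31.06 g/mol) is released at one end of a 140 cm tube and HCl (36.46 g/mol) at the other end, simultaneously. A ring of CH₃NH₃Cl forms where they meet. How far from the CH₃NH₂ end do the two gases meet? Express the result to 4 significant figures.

72.80 cm

The fronts meet when d_CH₃NH₂ + d_HCl = L with d_CH₃NH₂/d_HCl = √(M_HCl/M_CH₃NH₂) (Graham's law). Here √(M_HCl/M_CH₃NH₂) = √(36.46/31.06) = 1.083.
With d_CH₃NH₂ + d_HCl = 140 cm, d_HCl = 140/(1 + 1.083) = 67.20 cm.
d_CH₃NH₂ = 140 − 67.20 = 72.80 cm.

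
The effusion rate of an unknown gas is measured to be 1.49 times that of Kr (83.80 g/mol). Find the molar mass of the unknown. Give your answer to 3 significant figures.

From Graham's law, rate_X/rate_Kr = √(M_Kr/M_X).
1.49 = √(83.80/M_X)
M_X = 83.80 / 1.49² = 83.80 / 2.220 = 37.7 g/mol

37.7 g/mol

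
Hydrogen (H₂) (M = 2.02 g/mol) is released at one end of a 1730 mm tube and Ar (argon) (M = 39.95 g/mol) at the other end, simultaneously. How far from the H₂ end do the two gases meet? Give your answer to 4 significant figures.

1412 mm

The fronts meet when d_H₂ + d_Ar = L with d_H₂/d_Ar = √(M_Ar/M_H₂) (Graham's law). Here √(M_Ar/M_H₂) = √(39.95/2.02) = 4.447.
With d_H₂ + d_Ar = 1730 mm, d_Ar = 1730/(1 + 4.447) = 317.6 mm.
d_H₂ = 1730 − 317.6 = 1412 mm.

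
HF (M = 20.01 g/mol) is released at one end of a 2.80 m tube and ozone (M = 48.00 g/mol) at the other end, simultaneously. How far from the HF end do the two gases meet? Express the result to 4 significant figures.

The fronts meet when d_HF + d_O₃ = L with d_HF/d_O₃ = √(M_O₃/M_HF) (Graham's law). Here √(M_O₃/M_HF) = √(48.00/20.01) = 1.549.
With d_HF + d_O₃ = 2.80 m, d_O₃ = 2.80/(1 + 1.549) = 1.099 m.
d_HF = 2.80 − 1.099 = 1.701 m.

1.701 m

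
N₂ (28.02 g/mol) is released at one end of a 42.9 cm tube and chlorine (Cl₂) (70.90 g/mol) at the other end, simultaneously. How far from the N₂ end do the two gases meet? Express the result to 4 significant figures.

26.34 cm

Graham's law gives d_N₂/d_Cl₂ = rate_N₂/rate_Cl₂ = √(M_Cl₂/M_N₂) = √(70.90/28.02) = 1.591.
With d_N₂ + d_Cl₂ = 42.9 cm, d_Cl₂ = 42.9/(1 + 1.591) = 16.56 cm.
d_N₂ = 42.9 − 16.56 = 26.34 cm.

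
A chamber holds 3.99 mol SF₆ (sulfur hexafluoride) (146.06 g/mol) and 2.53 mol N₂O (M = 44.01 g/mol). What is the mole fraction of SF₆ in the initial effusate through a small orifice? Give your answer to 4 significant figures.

Rate_i ∝ x_i/√M_i (Graham's law weighted by mole fraction), so the effusate composition follows n_i/√M_i.
Mole fraction of SF₆ in the effusate = (n_SF₆/√M_SF₆) / (n_SF₆/√M_SF₆ + n_N₂O/√M_N₂O)
= (3.99/√146.06) / (3.99/√146.06 + 2.53/√44.01) = 0.3301/(0.3301 + 0.3814) = 0.4640.

0.4640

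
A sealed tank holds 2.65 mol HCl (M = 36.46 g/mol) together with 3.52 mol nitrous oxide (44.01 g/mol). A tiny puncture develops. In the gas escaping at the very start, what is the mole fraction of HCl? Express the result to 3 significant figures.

0.453

Effusion rate of each component ∝ n_i/√M_i (partial pressure × 1/√M).
Mole fraction of HCl in the effusate = (n_HCl/√M_HCl) / (n_HCl/√M_HCl + n_N₂O/√M_N₂O)
= (2.65/√36.46) / (2.65/√36.46 + 3.52/√44.01) = 0.4389/(0.4389 + 0.5306) = 0.453.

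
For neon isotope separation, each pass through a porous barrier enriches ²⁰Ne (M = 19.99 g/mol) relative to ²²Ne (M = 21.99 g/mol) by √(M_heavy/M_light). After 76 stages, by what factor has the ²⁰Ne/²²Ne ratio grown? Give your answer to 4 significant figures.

Overall factor = α^76 with α = √(21.99/19.99), i.e. (21.99/19.99)^(76/2).
= 1.10005^38 = 37.47.

37.47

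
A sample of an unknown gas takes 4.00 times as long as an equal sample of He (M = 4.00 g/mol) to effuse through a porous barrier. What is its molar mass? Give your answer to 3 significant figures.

64.0 g/mol

By Graham's law, t_X/t_He = √(M_X/M_He).
4.00 = √(M_X/4.00)
M_X = 4.00 × 4.00² = 4.00 × 16.00 = 64.0 g/mol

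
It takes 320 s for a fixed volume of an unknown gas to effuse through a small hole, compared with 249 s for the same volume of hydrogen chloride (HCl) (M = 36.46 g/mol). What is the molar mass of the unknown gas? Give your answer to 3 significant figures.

By Graham's law, t_X/t_HCl = √(M_X/M_HCl).
320/249 = 1.285 = √(M_X/36.46)
M_X = 36.46 × 1.285² = 36.46 × 1.652 = 60.2 g/mol

60.2 g/mol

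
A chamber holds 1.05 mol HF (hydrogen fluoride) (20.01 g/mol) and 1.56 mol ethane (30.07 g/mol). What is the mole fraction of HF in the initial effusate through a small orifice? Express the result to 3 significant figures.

Rate_i ∝ x_i/√M_i (Graham's law weighted by mole fraction), so the effusate composition follows n_i/√M_i.
So x_HF in the escaping gas = (n_HF/√M_HF) / Σ(n_i/√M_i)
= (1.05/√20.01) / (1.05/√20.01 + 1.56/√30.07) = 0.2347/(0.2347 + 0.2845) = 0.452.

0.452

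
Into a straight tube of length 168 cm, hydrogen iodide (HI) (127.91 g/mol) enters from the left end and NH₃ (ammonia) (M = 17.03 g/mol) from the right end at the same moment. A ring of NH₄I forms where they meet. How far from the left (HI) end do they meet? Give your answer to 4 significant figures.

44.91 cm

The fronts meet when d_HI + d_NH₃ = L with d_HI/d_NH₃ = √(M_NH₃/M_HI) (Graham's law). Here √(M_NH₃/M_HI) = √(17.03/127.91) = 0.3649.
With d_HI + d_NH₃ = 168 cm, d_NH₃ = 168/(1 + 0.3649) = 123.1 cm.
d_HI = 168 − 123.1 = 44.91 cm.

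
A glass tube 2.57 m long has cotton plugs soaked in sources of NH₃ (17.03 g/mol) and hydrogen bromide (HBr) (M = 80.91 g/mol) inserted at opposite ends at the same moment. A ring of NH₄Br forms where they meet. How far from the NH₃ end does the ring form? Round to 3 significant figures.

The fronts meet when d_NH₃ + d_HBr = L with d_NH₃/d_HBr = √(M_HBr/M_NH₃) (Graham's law). Here √(M_HBr/M_NH₃) = √(80.91/17.03) = 2.180.
With d_NH₃ + d_HBr = 2.57 m, d_HBr = 2.57/(1 + 2.180) = 0.8083 m.
d_NH₃ = 2.57 − 0.8083 = 1.76 m.

1.76 m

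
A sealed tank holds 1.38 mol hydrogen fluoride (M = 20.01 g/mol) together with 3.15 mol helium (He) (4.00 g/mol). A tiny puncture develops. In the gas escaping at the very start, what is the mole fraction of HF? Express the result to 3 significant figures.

0.164

Effusion rate of each component ∝ n_i/√M_i (partial pressure × 1/√M).
So x_HF in the escaping gas = (n_HF/√M_HF) / Σ(n_i/√M_i)
= (1.38/√20.01) / (1.38/√20.01 + 3.15/√4.00) = 0.3085/(0.3085 + 1.575) = 0.164.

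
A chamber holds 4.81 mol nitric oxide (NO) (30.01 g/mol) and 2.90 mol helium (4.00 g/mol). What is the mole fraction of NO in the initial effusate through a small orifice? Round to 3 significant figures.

The effusion rate of species i is ∝ p_i/√M_i ∝ n_i/√M_i.
x_NO(eff) = (n_NO/√M_NO) / (n_NO/√M_NO + n_He/√M_He)
= (4.81/√30.01) / (4.81/√30.01 + 2.90/√4.00) = 0.8780/(0.8780 + 1.450) = 0.377.

0.377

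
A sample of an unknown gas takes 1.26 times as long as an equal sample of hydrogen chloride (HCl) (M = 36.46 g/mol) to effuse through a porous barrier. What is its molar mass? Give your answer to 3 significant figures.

57.9 g/mol

Using Graham's law: t_X/t_HCl = √(M_X/M_HCl).
1.26 = √(M_X/36.46)
M_X = 36.46 × 1.26² = 36.46 × 1.588 = 57.9 g/mol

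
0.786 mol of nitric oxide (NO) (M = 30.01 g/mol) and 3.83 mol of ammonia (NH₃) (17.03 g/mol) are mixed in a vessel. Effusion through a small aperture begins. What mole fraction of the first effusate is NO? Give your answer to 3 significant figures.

0.134

Rate_i ∝ x_i/√M_i (Graham's law weighted by mole fraction), so the effusate composition follows n_i/√M_i.
Mole fraction of NO in the effusate = (n_NO/√M_NO) / (n_NO/√M_NO + n_NH₃/√M_NH₃)
= (0.786/√30.01) / (0.786/√30.01 + 3.83/√17.03) = 0.1435/(0.1435 + 0.9281) = 0.134.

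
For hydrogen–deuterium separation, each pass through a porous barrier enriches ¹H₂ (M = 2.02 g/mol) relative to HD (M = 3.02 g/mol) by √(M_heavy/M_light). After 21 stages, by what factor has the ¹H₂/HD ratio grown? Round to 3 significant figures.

68.2

Overall factor = α^21 with α = √(3.02/2.02), i.e. (3.02/2.02)^(21/2).
= 1.49505^(21/2) = 68.2.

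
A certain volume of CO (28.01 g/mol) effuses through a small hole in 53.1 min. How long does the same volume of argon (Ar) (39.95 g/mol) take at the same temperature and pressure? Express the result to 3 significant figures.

63.4 min

Graham's law gives t_Ar/t_CO = √(M_Ar/M_CO) = √(39.95/28.01) = √1.426 = 1.194.
So the time for Ar is 53.1 × 1.194 = 63.4 min.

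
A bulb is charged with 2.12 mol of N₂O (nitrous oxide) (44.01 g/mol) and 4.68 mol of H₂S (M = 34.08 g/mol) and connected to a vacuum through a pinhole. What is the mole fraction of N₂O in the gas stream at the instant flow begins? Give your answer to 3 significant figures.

0.285

Effusion rate of each component ∝ n_i/√M_i (partial pressure × 1/√M).
Mole fraction of N₂O in the effusate = (n_N₂O/√M_N₂O) / (n_N₂O/√M_N₂O + n_H₂S/√M_H₂S)
= (2.12/√44.01) / (2.12/√44.01 + 4.68/√34.08) = 0.3196/(0.3196 + 0.8017) = 0.285.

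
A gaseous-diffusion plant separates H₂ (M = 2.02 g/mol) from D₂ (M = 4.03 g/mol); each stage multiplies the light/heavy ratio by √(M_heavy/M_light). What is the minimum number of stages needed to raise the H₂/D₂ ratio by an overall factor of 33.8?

11

With α = √(4.03/2.02) per stage, ln α = ½ ln(1.99505) = 0.3453.
Need α^N ≥ 33.8 ⇒ N ≥ ln(33.8) / ln α = 3.520 / 0.3453 = 10.19.
Rounding up, N = 11 stages.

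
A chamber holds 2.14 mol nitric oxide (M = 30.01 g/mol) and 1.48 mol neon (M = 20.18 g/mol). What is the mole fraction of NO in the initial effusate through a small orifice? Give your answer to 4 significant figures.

0.5425

Each component's effusion rate ∝ (its partial pressure)·(1/√M) ∝ n_i/√M_i.
So x_NO in the escaping gas = (n_NO/√M_NO) / Σ(n_i/√M_i)
= (2.14/√30.01) / (2.14/√30.01 + 1.48/√20.18) = 0.3906/(0.3906 + 0.3295) = 0.5425.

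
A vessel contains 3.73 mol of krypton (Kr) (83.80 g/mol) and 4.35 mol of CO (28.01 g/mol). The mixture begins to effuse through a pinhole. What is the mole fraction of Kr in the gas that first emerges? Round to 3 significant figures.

0.331

Each component's effusion rate ∝ (its partial pressure)·(1/√M) ∝ n_i/√M_i.
Mole fraction of Kr in the effusate = (n_Kr/√M_Kr) / (n_Kr/√M_Kr + n_CO/√M_CO)
= (3.73/√83.80) / (3.73/√83.80 + 4.35/√28.01) = 0.4075/(0.4075 + 0.8219) = 0.331.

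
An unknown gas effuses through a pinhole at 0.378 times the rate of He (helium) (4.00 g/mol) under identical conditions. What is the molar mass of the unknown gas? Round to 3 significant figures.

28.0 g/mol

By Graham's law, rate_X/rate_He = √(M_He/M_X).
0.378 = √(4.00/M_X)
M_X = 4.00 / 0.378² = 4.00 / 0.1429 = 28.0 g/mol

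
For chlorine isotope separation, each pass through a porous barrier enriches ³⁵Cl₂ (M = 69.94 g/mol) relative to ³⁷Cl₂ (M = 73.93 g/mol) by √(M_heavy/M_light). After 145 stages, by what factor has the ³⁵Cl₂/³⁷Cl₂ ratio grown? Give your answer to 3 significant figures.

55.8

After 145 stages the ratio has grown by (√(73.93/69.94))^145 = (73.93/69.94)^(145/2).
= 1.05705^(145/2) = 55.8.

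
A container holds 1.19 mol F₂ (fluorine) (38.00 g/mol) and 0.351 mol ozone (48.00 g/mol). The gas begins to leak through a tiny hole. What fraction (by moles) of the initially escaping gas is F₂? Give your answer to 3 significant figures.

Effusion rate of each component ∝ n_i/√M_i (partial pressure × 1/√M).
Mole fraction of F₂ in the effusate = (n_F₂/√M_F₂) / (n_F₂/√M_F₂ + n_O₃/√M_O₃)
= (1.19/√38.00) / (1.19/√38.00 + 0.351/√48.00) = 0.1930/(0.1930 + 0.05066) = 0.792.

0.792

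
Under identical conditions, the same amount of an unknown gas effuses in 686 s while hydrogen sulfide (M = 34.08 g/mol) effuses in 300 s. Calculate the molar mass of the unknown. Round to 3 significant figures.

178 g/mol

By Graham's law, t_X/t_H₂S = √(M_X/M_H₂S).
686/300 = 2.287 = √(M_X/34.08)
M_X = 34.08 × 2.287² = 34.08 × 5.229 = 178 g/mol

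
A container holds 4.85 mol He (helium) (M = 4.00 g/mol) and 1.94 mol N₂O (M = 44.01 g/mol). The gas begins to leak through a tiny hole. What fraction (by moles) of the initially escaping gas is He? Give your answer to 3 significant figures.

0.892

Rate_i ∝ x_i/√M_i (Graham's law weighted by mole fraction), so the effusate composition follows n_i/√M_i.
So x_He in the escaping gas = (n_He/√M_He) / Σ(n_i/√M_i)
= (4.85/√4.00) / (4.85/√4.00 + 1.94/√44.01) = 2.425/(2.425 + 0.2924) = 0.892.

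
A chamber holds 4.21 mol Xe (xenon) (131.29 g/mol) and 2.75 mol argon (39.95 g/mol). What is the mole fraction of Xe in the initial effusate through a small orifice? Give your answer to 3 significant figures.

0.458

Each component's effusion rate ∝ (its partial pressure)·(1/√M) ∝ n_i/√M_i.
Mole fraction of Xe in the effusate = (n_Xe/√M_Xe) / (n_Xe/√M_Xe + n_Ar/√M_Ar)
= (4.21/√131.29) / (4.21/√131.29 + 2.75/√39.95) = 0.3674/(0.3674 + 0.4351) = 0.458.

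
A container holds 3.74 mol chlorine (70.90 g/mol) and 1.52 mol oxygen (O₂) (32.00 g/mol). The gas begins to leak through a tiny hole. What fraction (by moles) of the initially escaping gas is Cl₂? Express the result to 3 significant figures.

0.623

The effusion rate of species i is ∝ p_i/√M_i ∝ n_i/√M_i.
So x_Cl₂ in the escaping gas = (n_Cl₂/√M_Cl₂) / Σ(n_i/√M_i)
= (3.74/√70.90) / (3.74/√70.90 + 1.52/√32.00) = 0.4442/(0.4442 + 0.2687) = 0.623.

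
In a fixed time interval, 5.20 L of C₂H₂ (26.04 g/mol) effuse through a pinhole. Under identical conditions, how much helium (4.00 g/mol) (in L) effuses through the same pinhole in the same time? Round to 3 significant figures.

Since effusion rate ∝ 1/√M, rate_He/rate_C₂H₂ = √(M_C₂H₂/M_He) = √(26.04/4.00) = √6.510 = 2.551.
So the volume for He is 5.20 × 2.551 = 13.3 L.

13.3 L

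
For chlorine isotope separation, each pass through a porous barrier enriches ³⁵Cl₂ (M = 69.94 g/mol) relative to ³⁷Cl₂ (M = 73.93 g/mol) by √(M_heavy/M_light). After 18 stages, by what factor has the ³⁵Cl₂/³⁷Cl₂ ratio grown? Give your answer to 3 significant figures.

After 18 stages the ratio has grown by (√(73.93/69.94))^18 = (73.93/69.94)^(18/2).
= 1.05705^9 = 1.65.

1.65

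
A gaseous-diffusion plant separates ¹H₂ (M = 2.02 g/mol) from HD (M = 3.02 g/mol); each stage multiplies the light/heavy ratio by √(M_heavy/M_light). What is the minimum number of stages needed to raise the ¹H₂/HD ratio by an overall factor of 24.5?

16

Single-stage factor α = √(3.02/2.02), so ln α = ½ ln(1.49505) = 0.2011.
Need α^N ≥ 24.5 ⇒ N ≥ ln(24.5) / ln α = 3.199 / 0.2011 = 15.91.
Rounding up, N = 16 stages.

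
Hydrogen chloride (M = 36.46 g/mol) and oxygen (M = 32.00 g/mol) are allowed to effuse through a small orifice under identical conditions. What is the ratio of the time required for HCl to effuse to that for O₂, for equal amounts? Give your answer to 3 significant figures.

Graham's law gives t_HCl/t_O₂ = √(M_HCl/M_O₂) = √(36.46/32.00) = √1.139 = 1.07.

1.07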